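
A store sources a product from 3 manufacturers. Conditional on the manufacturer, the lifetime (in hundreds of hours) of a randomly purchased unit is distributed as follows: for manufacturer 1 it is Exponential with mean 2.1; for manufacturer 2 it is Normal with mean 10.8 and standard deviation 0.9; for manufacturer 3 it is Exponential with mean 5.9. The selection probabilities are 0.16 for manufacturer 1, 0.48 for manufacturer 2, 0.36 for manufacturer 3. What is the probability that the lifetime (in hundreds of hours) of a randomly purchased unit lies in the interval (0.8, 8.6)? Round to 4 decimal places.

Conditional on each manufacturer, P(0.8 < X < 8.6): 1: 0.666559; 2: 0.00725377; 3: 0.64041.
By total probability, P(0.8 < X < 8.6) = 0.16·0.666559 + 0.48·0.00725377 + 0.36·0.64041 = 0.340679.

0.3407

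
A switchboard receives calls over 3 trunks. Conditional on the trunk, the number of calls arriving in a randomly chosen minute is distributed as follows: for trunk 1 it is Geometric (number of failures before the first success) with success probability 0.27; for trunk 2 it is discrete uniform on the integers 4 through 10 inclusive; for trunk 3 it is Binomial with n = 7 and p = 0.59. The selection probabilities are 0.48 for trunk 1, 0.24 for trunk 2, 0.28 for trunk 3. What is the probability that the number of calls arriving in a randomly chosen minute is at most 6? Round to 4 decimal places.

0.8029

Conditional on each trunk, P(X ≤ 6): 1: 0.889526; 2: 0.428571; 3: 0.975113.
By total probability, P(X ≤ 6) = 0.48·0.889526 + 0.24·0.428571 + 0.28·0.975113 = 0.802861.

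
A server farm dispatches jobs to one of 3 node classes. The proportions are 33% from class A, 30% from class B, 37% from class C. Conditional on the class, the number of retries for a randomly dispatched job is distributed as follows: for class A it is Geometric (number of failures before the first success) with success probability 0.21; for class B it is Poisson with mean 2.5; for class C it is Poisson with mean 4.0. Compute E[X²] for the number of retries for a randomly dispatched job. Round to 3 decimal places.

20.607

For each component E[X²] = Var + (mean)², giving A: 32.0658; B: 8.75; C: 20.
Overall E[X²] = 0.33·32.0658 + 0.3·8.75 + 0.37·20 = 20.6067.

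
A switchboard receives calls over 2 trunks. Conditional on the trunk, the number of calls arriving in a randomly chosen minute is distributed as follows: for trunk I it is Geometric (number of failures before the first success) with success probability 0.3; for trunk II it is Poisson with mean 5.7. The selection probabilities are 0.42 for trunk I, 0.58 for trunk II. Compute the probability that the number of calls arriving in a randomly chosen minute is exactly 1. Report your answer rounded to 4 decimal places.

0.0993

Conditional on each trunk, P(X = 1): I: 0.21; II: 0.019072.
By total probability, P(X = 1) = 0.42·0.21 + 0.58·0.019072 = 0.0992618.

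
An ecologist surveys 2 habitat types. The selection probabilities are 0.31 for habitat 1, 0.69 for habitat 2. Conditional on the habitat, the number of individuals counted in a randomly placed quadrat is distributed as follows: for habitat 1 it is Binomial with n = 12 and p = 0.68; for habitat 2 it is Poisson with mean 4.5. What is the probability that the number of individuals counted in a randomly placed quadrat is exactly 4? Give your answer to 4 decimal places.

Conditional on each habitat, P(X = 4): 1: 0.011637; 2: 0.189808.
By total probability, P(X = 4) = 0.31·0.011637 + 0.69·0.189808 = 0.134575.

0.1346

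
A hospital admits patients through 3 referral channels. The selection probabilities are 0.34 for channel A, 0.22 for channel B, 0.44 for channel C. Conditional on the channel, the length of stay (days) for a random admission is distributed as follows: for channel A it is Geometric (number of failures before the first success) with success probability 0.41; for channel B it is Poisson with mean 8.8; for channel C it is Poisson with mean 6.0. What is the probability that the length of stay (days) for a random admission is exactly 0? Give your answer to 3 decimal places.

0.141

Conditional on each channel, P(X = 0): A: 0.41; B: 0.000150733; C: 0.00247875.
By total probability, P(X = 0) = 0.34·0.41 + 0.22·0.000150733 + 0.44·0.00247875 = 0.140524.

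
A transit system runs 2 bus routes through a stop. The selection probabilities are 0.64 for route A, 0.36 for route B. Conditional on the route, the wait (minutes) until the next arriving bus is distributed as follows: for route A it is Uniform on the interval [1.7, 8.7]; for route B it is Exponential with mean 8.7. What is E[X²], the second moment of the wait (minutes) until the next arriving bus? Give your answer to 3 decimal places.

74.416

For each component E[X²] = Var + (mean)², giving A: 31.1233; B: 151.38.
Overall E[X²] = 0.64·31.1233 + 0.36·151.38 = 74.4157.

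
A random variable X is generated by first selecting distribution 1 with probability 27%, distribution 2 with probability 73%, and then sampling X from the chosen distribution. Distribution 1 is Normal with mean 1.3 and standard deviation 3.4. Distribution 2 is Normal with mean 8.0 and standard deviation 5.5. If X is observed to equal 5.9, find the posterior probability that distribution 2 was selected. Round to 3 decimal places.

Likelihoods f(5.9 | ·): 1: 0.0469844; 2: 0.0674358.
Posterior ∝ prior × likelihood. Numerator for 2: 0.73·0.0674358 = 0.0492281.
Normalizing constant: 0.27·0.0469844 + 0.73·0.0674358 = 0.0619139.
P(2 | observation) = 0.0492281 / 0.0619139 = 0.795106.

0.795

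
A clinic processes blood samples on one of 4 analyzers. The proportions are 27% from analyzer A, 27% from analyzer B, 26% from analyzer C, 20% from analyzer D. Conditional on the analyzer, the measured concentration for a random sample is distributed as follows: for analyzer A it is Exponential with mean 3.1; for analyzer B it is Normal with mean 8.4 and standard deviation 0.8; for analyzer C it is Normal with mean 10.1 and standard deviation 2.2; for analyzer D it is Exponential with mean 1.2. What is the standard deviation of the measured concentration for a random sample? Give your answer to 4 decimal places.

4.1373

Per component, A: μ=3.1, E[X²]=19.22; B: μ=8.4, E[X²]=71.2; C: μ=10.1, E[X²]=106.85; D: μ=1.2, E[X²]=2.88.
E[X] = 0.27·3.1 + 0.27·8.4 + 0.26·10.1 + 0.2·1.2 = 5.971.
E[X²] = 0.27·19.22 + 0.27·71.2 + 0.26·106.85 + 0.2·2.88 = 52.7704.
Var(X) = E[X²] − (E[X])² = 52.7704 − 35.6528 = 17.1176.
SD(X) = √17.1176 = 4.13734.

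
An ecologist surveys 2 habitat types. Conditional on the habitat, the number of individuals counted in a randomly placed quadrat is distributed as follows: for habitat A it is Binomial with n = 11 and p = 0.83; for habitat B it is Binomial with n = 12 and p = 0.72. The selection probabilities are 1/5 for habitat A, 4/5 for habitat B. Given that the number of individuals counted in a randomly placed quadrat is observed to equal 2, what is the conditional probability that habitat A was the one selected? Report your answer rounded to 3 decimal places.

Likelihoods P(X=2 | ·): A: 4.49324e-06; B: 0.000101342.
Posterior ∝ prior × likelihood. Numerator for A: 0.2·4.49324e-06 = 8.98647e-07.
Normalizing constant: 0.2·4.49324e-06 + 0.8·0.000101342 = 8.19722e-05.
P(A | observation) = 8.98647e-07 / 8.19722e-05 = 0.0109628.

0.011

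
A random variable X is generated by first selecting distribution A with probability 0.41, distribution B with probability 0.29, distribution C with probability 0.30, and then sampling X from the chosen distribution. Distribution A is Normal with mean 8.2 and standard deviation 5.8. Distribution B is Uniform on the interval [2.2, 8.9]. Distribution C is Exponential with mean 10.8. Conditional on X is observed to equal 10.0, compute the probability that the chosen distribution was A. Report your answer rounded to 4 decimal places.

Likelihoods f(10.0 | ·): A: 0.0655493; B: 0; C: 0.0366819.
Posterior ∝ prior × likelihood. Numerator for A: 0.41·0.0655493 = 0.0268752.
Normalizing constant: 0.41·0.0655493 + 0.29·0 + 0.3·0.0366819 = 0.0378798.
P(A | observation) = 0.0268752 / 0.0378798 = 0.709487.

0.7095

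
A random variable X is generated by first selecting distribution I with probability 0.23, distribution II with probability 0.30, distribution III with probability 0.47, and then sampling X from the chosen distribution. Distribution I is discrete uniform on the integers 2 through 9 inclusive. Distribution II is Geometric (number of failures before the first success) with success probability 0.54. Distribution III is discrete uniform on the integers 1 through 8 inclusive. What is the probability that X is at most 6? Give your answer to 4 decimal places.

Conditional on each component, P(X ≤ 6): I: 0.625; II: 0.995642; III: 0.75.
By total probability, P(X ≤ 6) = 0.23·0.625 + 0.3·0.995642 + 0.47·0.75 = 0.794943.

0.7949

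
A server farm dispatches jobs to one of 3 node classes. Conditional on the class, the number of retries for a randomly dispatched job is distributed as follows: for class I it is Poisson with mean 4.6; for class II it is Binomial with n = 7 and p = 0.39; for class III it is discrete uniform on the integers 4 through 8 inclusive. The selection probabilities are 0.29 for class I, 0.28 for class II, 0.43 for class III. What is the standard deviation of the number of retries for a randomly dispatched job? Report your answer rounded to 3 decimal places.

2.116

Per component, I: μ=4.6, E[X²]=25.76; II: μ=2.73, E[X²]=9.1182; III: μ=6, E[X²]=38.
E[X] = 0.29·4.6 + 0.28·2.73 + 0.43·6 = 4.6784.
E[X²] = 0.29·25.76 + 0.28·9.1182 + 0.43·38 = 26.3635.
Var(X) = E[X²] − (E[X])² = 26.3635 − 21.8874 = 4.47607.
SD(X) = √4.47607 = 2.11567.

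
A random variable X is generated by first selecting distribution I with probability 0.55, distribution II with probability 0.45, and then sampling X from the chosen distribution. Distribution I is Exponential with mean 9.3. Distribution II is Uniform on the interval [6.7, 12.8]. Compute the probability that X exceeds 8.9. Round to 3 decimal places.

Conditional on each component, P(X > 8.9): I: 0.384047; II: 0.639344.
By total probability, P(X > 8.9) = 0.55·0.384047 + 0.45·0.639344 = 0.498931.

0.499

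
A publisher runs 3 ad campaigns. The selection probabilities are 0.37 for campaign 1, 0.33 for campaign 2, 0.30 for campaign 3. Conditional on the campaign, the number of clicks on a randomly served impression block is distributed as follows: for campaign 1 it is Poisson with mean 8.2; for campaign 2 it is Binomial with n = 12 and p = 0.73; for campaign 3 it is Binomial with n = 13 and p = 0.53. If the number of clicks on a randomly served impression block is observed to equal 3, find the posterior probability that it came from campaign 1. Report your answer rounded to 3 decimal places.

0.574

Likelihoods P(X=3 | ·): 1: 0.0252392; 2: 0.000652627; 3: 0.0223961.
Posterior ∝ prior × likelihood. Numerator for 1: 0.37·0.0252392 = 0.0093385.
Normalizing constant: 0.37·0.0252392 + 0.33·0.000652627 + 0.3·0.0223961 = 0.0162727.
P(1 | observation) = 0.0093385 / 0.0162727 = 0.573876.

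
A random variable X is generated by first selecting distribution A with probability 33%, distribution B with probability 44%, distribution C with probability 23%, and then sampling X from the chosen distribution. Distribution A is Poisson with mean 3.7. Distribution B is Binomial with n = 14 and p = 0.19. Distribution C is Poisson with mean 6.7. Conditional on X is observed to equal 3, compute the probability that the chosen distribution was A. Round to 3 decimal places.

0.360

Likelihoods P(X=3 | ·): A: 0.20872; B: 0.245865; C: 0.0617021.
Posterior ∝ prior × likelihood. Numerator for A: 0.33·0.20872 = 0.0688776.
Normalizing constant: 0.33·0.20872 + 0.44·0.245865 + 0.23·0.0617021 = 0.19125.
P(A | observation) = 0.0688776 / 0.19125 = 0.360145.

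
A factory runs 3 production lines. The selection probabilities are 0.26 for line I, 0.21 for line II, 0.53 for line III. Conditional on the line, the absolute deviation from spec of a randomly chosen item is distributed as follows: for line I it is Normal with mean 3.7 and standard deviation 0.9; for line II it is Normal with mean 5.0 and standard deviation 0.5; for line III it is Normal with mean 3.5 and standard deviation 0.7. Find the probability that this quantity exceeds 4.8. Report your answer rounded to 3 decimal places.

Conditional on each line, P(X > 4.8): I: 0.110812; II: 0.655422; III: 0.0316454.
By total probability, P(X > 4.8) = 0.26·0.110812 + 0.21·0.655422 + 0.53·0.0316454 = 0.183222.

0.183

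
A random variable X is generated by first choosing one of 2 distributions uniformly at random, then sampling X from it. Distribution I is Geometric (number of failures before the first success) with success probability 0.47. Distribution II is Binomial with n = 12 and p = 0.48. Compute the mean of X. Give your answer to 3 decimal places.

Component means — I: 1.12766; II: 5.76.
E[X] = 0.5·1.12766 + 0.5·5.76 = 3.44383.

3.444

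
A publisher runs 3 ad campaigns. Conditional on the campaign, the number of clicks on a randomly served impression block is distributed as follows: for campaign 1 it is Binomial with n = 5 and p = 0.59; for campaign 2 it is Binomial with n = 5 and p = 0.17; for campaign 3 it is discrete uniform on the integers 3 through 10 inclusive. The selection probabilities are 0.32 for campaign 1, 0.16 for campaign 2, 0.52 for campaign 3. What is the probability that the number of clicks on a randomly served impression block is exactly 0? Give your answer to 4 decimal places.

Conditional on each campaign, P(X = 0): 1: 0.0115856; 2: 0.393904; 3: 0.
By total probability, P(X = 0) = 0.32·0.0115856 + 0.16·0.393904 + 0.52·0 = 0.066732.

0.0667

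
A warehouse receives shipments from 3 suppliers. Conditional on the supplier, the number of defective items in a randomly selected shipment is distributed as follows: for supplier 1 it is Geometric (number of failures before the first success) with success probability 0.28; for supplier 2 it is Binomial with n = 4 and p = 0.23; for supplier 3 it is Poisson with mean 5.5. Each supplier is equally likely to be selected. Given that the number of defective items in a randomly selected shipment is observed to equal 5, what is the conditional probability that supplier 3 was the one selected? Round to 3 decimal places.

0.760

Likelihoods P(X=5 | ·): 1: 0.0541777; 2: 0; 3: 0.171401.
Posterior ∝ prior × likelihood. Numerator for 3: 0.333333·0.171401 = 0.0571336.
Normalizing constant: 0.333333·0.0541777 + 0.333333·0 + 0.333333·0.171401 = 0.0751928.
P(3 | observation) = 0.0571336 / 0.0751928 = 0.759828.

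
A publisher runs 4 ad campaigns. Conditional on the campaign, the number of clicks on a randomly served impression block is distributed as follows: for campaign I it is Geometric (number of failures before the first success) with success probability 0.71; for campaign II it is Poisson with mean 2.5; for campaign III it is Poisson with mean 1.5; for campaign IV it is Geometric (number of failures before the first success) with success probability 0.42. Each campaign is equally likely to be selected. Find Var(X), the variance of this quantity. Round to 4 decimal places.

2.5145

Per component, I: μ=0.408451, E[X²]=0.742115; II: μ=2.5, E[X²]=8.75; III: μ=1.5, E[X²]=3.75; IV: μ=1.38095, E[X²]=5.19501.
E[X] = 0.25·0.408451 + 0.25·2.5 + 0.25·1.5 + 0.25·1.38095 = 1.44735.
E[X²] = 0.25·0.742115 + 0.25·8.75 + 0.25·3.75 + 0.25·5.19501 = 4.60928.
Var(X) = E[X²] − (E[X])² = 4.60928 − 2.09482 = 2.51446.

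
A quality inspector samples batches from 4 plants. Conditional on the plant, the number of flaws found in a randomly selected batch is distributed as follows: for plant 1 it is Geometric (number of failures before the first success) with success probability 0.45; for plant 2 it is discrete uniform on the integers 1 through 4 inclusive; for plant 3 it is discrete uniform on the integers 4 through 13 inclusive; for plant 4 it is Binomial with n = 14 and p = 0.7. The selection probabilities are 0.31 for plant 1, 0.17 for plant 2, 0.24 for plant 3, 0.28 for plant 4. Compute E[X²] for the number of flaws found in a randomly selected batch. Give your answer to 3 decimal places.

For each component E[X²] = Var + (mean)², giving 1: 4.20988; 2: 7.5; 3: 80.5; 4: 98.98.
Overall E[X²] = 0.31·4.20988 + 0.17·7.5 + 0.24·80.5 + 0.28·98.98 = 49.6145.

49.614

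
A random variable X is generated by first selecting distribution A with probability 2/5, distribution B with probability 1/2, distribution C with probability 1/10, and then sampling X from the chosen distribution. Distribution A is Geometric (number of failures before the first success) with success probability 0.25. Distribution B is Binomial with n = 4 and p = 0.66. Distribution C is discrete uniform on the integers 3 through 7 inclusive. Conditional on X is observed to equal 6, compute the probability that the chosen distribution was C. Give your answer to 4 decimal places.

0.5291

Likelihoods P(X=6 | ·): A: 0.0444946; B: 0; C: 0.2.
Posterior ∝ prior × likelihood. Numerator for C: 0.1·0.2 = 0.02.
Normalizing constant: 0.4·0.0444946 + 0.5·0 + 0.1·0.2 = 0.0377979.
P(C | observation) = 0.02 / 0.0377979 = 0.529131.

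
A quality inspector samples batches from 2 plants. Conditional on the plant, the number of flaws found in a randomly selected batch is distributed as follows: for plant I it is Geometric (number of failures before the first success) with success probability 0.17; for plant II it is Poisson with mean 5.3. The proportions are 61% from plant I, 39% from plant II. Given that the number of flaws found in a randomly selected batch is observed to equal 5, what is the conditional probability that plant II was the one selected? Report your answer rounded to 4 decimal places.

Likelihoods P(X=5 | ·): I: 0.0669637; II: 0.173955.
Posterior ∝ prior × likelihood. Numerator for II: 0.39·0.173955 = 0.0678425.
Normalizing constant: 0.61·0.0669637 + 0.39·0.173955 = 0.10869.
P(II | observation) = 0.0678425 / 0.10869 = 0.624181.

0.6242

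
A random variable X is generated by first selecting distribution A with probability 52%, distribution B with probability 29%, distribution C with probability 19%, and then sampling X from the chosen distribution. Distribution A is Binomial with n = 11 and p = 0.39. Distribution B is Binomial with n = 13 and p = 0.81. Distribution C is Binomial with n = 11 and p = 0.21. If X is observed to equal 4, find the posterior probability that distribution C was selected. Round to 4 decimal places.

Likelihoods P(X=4 | ·): A: 0.239928; B: 9.93181e-05; C: 0.123248.
Posterior ∝ prior × likelihood. Numerator for C: 0.19·0.123248 = 0.0234172.
Normalizing constant: 0.52·0.239928 + 0.29·9.93181e-05 + 0.19·0.123248 = 0.148209.
P(C | observation) = 0.0234172 / 0.148209 = 0.158001.

0.1580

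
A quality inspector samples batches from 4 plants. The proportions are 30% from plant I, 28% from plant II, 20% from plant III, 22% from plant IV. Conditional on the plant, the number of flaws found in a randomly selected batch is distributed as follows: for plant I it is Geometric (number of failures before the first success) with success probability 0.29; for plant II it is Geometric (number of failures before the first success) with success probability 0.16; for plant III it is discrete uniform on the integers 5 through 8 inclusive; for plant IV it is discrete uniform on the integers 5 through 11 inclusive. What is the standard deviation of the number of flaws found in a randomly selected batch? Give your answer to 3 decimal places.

4.145

Per component, I: μ=2.44828, E[X²]=14.4364; II: μ=5.25, E[X²]=60.375; III: μ=6.5, E[X²]=43.5; IV: μ=8, E[X²]=68.
E[X] = 0.3·2.44828 + 0.28·5.25 + 0.2·6.5 + 0.22·8 = 5.26448.
E[X²] = 0.3·14.4364 + 0.28·60.375 + 0.2·43.5 + 0.22·68 = 44.8959.
Var(X) = E[X²] − (E[X])² = 44.8959 − 27.7148 = 17.1811.
SD(X) = √17.1811 = 4.14501.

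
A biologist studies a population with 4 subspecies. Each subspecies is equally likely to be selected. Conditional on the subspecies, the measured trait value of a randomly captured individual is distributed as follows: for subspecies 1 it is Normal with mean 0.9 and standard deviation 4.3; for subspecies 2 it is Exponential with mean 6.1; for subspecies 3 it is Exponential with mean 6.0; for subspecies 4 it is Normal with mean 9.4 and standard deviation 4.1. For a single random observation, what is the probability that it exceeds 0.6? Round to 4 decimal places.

Conditional on each subspecies, P(X > 0.6): 1: 0.527811; 2: 0.906322; 3: 0.904837; 4: 0.984077.
By total probability, P(X > 0.6) = 0.25·0.527811 + 0.25·0.906322 + 0.25·0.904837 + 0.25·0.984077 = 0.830762.

0.8308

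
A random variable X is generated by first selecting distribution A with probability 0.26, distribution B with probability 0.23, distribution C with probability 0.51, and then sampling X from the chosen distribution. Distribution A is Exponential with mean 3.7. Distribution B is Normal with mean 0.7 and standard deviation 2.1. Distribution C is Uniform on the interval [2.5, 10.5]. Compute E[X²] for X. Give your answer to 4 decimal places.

32.5133

For each component E[X²] = Var + (mean)², giving A: 27.38; B: 4.9; C: 47.5833.
Overall E[X²] = 0.26·27.38 + 0.23·4.9 + 0.51·47.5833 = 32.5133.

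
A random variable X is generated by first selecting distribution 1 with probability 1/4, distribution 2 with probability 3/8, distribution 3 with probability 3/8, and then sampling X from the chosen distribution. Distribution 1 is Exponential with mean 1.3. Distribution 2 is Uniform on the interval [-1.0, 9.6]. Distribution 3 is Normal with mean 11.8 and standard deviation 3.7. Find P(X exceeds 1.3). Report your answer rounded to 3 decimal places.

0.760

Conditional on each component, P(X > 1.3): 1: 0.367879; 2: 0.783019; 3: 0.997729.
By total probability, P(X > 1.3) = 0.25·0.367879 + 0.375·0.783019 + 0.375·0.997729 = 0.75975.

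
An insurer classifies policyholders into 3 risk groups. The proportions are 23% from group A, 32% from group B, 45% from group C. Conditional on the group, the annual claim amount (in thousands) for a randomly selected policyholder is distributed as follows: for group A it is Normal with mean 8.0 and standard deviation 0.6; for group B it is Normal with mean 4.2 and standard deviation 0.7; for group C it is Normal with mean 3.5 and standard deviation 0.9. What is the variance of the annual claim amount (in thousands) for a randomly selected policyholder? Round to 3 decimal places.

3.833

Per component, A: μ=8, E[X²]=64.36; B: μ=4.2, E[X²]=18.13; C: μ=3.5, E[X²]=13.06.
E[X] = 0.23·8 + 0.32·4.2 + 0.45·3.5 = 4.759.
E[X²] = 0.23·64.36 + 0.32·18.13 + 0.45·13.06 = 26.4814.
Var(X) = E[X²] − (E[X])² = 26.4814 − 22.6481 = 3.83332.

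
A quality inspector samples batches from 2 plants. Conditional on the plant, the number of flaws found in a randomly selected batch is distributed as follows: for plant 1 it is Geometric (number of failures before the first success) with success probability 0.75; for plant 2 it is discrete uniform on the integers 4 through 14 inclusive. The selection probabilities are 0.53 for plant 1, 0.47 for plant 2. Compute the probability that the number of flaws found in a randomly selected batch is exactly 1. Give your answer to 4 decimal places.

Conditional on each plant, P(X = 1): 1: 0.1875; 2: 0.
By total probability, P(X = 1) = 0.53·0.1875 + 0.47·0 = 0.099375.

0.0994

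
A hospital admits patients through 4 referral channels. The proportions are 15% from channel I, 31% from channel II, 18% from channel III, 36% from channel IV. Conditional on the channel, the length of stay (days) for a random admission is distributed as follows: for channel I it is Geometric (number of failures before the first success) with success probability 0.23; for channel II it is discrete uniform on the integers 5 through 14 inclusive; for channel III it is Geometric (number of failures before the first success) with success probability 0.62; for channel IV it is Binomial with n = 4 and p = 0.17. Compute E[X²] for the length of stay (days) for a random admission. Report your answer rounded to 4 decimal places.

For each component E[X²] = Var + (mean)², giving I: 25.7637; II: 98.5; III: 1.3642; IV: 1.0268.
Overall E[X²] = 0.15·25.7637 + 0.31·98.5 + 0.18·1.3642 + 0.36·1.0268 = 35.0148.

35.0148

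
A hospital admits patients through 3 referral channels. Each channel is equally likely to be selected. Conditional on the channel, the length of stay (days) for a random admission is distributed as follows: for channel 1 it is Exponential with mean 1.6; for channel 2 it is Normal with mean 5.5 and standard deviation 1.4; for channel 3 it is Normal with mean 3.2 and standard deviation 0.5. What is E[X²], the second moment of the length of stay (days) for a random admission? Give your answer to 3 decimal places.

For each component E[X²] = Var + (mean)², giving 1: 5.12; 2: 32.21; 3: 10.49.
Overall E[X²] = 0.333333·5.12 + 0.333333·32.21 + 0.333333·10.49 = 15.94.

15.940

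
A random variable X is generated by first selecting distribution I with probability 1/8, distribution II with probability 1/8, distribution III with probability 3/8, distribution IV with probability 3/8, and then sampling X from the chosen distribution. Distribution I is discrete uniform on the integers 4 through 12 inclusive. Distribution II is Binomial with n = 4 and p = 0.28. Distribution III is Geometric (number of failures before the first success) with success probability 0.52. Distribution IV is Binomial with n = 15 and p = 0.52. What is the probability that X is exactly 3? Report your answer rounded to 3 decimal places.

0.033

Conditional on each component, P(X = 3): I: 0; II: 0.0632218; III: 0.0575078; IV: 0.0095701.
By total probability, P(X = 3) = 0.125·0 + 0.125·0.0632218 + 0.375·0.0575078 + 0.375·0.0095701 = 0.0330569.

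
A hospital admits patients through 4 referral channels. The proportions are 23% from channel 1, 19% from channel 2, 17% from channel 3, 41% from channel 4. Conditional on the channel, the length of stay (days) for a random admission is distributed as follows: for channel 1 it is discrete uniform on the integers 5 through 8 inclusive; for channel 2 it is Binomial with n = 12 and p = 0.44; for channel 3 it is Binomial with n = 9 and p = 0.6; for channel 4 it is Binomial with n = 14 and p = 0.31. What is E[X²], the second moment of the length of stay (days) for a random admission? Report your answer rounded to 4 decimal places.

30.1385

For each component E[X²] = Var + (mean)², giving 1: 43.5; 2: 30.8352; 3: 31.32; 4: 21.8302.
Overall E[X²] = 0.23·43.5 + 0.19·30.8352 + 0.17·31.32 + 0.41·21.8302 = 30.1385.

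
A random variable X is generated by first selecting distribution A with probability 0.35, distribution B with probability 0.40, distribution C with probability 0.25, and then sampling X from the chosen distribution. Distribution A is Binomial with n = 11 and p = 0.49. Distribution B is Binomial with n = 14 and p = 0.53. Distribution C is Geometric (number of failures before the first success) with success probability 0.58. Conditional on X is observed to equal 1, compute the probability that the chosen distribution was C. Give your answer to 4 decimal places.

Likelihoods P(X=1 | ·): A: 0.00641639; B: 0.000405206; C: 0.2436.
Posterior ∝ prior × likelihood. Numerator for C: 0.25·0.2436 = 0.0609.
Normalizing constant: 0.35·0.00641639 + 0.4·0.000405206 + 0.25·0.2436 = 0.0633078.
P(C | observation) = 0.0609 / 0.0633078 = 0.961967.

0.9620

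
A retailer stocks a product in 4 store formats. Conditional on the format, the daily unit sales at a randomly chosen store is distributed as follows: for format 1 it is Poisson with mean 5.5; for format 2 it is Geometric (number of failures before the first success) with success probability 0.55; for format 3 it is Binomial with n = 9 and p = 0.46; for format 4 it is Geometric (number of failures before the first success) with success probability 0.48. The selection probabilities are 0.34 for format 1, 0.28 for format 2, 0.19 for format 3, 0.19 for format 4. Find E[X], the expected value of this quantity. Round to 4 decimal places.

3.0915

Component means — 1: 5.5; 2: 0.818182; 3: 4.14; 4: 1.08333.
E[X] = 0.34·5.5 + 0.28·0.818182 + 0.19·4.14 + 0.19·1.08333 = 3.09152.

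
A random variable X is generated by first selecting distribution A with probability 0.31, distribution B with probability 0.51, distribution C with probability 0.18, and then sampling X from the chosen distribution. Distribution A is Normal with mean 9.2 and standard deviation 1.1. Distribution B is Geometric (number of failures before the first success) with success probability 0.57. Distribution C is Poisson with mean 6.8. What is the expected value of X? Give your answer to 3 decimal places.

4.461

Component means — A: 9.2; B: 0.754386; C: 6.8.
E[X] = 0.31·9.2 + 0.51·0.754386 + 0.18·6.8 = 4.46074.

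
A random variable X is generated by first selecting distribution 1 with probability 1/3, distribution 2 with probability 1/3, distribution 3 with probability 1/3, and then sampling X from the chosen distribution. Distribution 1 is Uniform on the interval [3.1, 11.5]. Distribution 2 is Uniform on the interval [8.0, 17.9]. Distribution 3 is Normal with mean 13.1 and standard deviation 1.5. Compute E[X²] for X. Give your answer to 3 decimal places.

136.300

For each component E[X²] = Var + (mean)², giving 1: 59.17; 2: 175.87; 3: 173.86.
Overall E[X²] = 0.333333·59.17 + 0.333333·175.87 + 0.333333·173.86 = 136.3.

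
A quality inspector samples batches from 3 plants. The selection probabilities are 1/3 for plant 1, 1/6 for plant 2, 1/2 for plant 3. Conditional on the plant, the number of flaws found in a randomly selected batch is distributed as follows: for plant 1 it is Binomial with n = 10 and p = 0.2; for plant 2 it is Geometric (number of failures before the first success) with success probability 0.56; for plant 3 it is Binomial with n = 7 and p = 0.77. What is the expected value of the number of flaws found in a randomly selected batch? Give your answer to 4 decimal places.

3.4926

Component means — 1: 2; 2: 0.785714; 3: 5.39.
E[X] = 0.333333·2 + 0.166667·0.785714 + 0.5·5.39 = 3.49262.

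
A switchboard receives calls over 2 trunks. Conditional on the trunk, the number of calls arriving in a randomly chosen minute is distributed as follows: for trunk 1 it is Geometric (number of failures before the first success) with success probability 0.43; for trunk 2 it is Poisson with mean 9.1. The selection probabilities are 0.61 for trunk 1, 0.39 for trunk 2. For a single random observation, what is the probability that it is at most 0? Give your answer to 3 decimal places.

Conditional on each trunk, P(X ≤ 0): 1: 0.43; 2: 0.000111666.
By total probability, P(X ≤ 0) = 0.61·0.43 + 0.39·0.000111666 = 0.262344.

0.262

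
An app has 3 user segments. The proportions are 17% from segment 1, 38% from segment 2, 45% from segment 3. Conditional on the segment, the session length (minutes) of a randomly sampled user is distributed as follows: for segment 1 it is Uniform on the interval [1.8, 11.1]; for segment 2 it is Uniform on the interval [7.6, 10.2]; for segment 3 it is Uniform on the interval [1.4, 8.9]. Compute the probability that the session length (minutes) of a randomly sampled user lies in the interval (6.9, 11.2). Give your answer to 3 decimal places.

Conditional on each segment, P(6.9 < X < 11.2): 1: 0.451613; 2: 1; 3: 0.266667.
By total probability, P(6.9 < X < 11.2) = 0.17·0.451613 + 0.38·1 + 0.45·0.266667 = 0.576774.

0.577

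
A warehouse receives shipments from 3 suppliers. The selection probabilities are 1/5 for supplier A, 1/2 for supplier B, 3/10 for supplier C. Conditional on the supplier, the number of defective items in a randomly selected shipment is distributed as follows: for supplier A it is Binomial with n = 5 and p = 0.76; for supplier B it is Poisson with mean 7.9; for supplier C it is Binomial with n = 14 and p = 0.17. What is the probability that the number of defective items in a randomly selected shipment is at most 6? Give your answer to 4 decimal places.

Conditional on each supplier, P(X ≤ 6): A: 1; B: 0.32574; C: 0.99539.
By total probability, P(X ≤ 6) = 0.2·1 + 0.5·0.32574 + 0.3·0.99539 = 0.661487.

0.6615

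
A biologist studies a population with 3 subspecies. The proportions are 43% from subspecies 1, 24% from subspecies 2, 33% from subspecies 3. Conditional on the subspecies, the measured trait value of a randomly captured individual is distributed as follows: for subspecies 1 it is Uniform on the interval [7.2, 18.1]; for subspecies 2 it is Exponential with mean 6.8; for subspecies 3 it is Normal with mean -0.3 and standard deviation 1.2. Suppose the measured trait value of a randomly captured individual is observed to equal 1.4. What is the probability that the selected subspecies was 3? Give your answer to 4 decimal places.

0.5833

Likelihoods f(1.4 | ·): 1: 0; 2: 0.119695; 3: 0.121878.
Posterior ∝ prior × likelihood. Numerator for 3: 0.33·0.121878 = 0.0402198.
Normalizing constant: 0.43·0 + 0.24·0.119695 + 0.33·0.121878 = 0.0689467.
P(3 | observation) = 0.0402198 / 0.0689467 = 0.583346.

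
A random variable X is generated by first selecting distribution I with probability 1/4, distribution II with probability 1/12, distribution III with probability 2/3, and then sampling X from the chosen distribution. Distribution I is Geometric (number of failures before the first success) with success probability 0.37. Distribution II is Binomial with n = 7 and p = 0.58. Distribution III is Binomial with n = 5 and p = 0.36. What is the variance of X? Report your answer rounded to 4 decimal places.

Per component, I: μ=1.7027, E[X²]=7.5011; II: μ=4.06, E[X²]=18.1888; III: μ=1.8, E[X²]=4.392.
E[X] = 0.25·1.7027 + 0.0833333·4.06 + 0.666667·1.8 = 1.96401.
E[X²] = 0.25·7.5011 + 0.0833333·18.1888 + 0.666667·4.392 = 6.31901.
Var(X) = E[X²] − (E[X])² = 6.31901 − 3.85733 = 2.46168.

2.4617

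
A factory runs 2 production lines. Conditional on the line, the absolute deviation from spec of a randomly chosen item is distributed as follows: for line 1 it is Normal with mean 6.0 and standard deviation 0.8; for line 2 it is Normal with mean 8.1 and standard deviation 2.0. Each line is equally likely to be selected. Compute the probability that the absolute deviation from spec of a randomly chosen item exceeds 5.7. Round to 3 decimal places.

Conditional on each line, P(X > 5.7): 1: 0.64617; 2: 0.88493.
By total probability, P(X > 5.7) = 0.5·0.64617 + 0.5·0.88493 = 0.76555.

0.766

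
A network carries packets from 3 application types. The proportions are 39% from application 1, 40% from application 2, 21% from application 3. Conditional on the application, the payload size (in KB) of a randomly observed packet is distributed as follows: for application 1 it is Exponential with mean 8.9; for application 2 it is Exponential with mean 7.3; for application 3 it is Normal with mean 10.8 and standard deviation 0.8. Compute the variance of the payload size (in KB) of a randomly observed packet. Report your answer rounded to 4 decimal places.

Per component, 1: μ=8.9, E[X²]=158.42; 2: μ=7.3, E[X²]=106.58; 3: μ=10.8, E[X²]=117.28.
E[X] = 0.39·8.9 + 0.4·7.3 + 0.21·10.8 = 8.659.
E[X²] = 0.39·158.42 + 0.4·106.58 + 0.21·117.28 = 129.045.
Var(X) = E[X²] − (E[X])² = 129.045 − 74.9783 = 54.0663.

54.0663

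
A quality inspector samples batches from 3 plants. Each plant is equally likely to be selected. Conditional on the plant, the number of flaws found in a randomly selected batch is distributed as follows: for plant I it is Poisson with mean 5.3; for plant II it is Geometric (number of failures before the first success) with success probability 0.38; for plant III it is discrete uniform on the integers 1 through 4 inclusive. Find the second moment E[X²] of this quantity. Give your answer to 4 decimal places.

15.9486

For each component E[X²] = Var + (mean)², giving I: 33.39; II: 6.95568; III: 7.5.
Overall E[X²] = 0.333333·33.39 + 0.333333·6.95568 + 0.333333·7.5 = 15.9486.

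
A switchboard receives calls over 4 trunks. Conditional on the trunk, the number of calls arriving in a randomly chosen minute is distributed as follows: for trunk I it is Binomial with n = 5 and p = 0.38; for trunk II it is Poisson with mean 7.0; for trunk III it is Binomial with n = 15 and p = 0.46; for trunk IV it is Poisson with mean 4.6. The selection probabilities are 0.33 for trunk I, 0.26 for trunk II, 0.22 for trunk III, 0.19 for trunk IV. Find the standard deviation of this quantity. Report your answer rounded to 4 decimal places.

2.9854

Per component, I: μ=1.9, E[X²]=4.788; II: μ=7, E[X²]=56; III: μ=6.9, E[X²]=51.336; IV: μ=4.6, E[X²]=25.76.
E[X] = 0.33·1.9 + 0.26·7 + 0.22·6.9 + 0.19·4.6 = 4.839.
E[X²] = 0.33·4.788 + 0.26·56 + 0.22·51.336 + 0.19·25.76 = 32.3284.
Var(X) = E[X²] − (E[X])² = 32.3284 − 23.4159 = 8.91244.
SD(X) = √8.91244 = 2.98537.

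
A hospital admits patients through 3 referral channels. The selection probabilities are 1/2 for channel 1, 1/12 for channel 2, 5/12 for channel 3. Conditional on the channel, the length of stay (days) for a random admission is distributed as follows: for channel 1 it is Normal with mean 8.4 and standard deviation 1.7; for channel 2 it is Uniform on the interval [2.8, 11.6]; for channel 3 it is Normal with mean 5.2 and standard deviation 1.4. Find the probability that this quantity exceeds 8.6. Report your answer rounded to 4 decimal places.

Conditional on each channel, P(X > 8.6): 1: 0.453174; 2: 0.340909; 3: 0.00757922.
By total probability, P(X > 8.6) = 0.5·0.453174 + 0.0833333·0.340909 + 0.416667·0.00757922 = 0.258154.

0.2582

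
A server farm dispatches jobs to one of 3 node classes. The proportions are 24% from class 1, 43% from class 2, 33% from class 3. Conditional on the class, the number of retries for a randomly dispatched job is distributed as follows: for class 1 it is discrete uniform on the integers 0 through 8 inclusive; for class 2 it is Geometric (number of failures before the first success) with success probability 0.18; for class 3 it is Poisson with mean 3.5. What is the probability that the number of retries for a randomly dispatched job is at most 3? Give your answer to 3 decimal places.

Conditional on each class, P(X ≤ 3): 1: 0.444444; 2: 0.547878; 3: 0.536633.
By total probability, P(X ≤ 3) = 0.24·0.444444 + 0.43·0.547878 + 0.33·0.536633 = 0.519343.

0.519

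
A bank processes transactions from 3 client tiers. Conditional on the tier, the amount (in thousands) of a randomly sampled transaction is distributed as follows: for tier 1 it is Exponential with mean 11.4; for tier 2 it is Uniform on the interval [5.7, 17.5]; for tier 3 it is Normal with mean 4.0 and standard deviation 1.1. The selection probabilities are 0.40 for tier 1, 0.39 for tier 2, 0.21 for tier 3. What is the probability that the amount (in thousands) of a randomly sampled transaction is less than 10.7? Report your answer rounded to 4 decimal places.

0.6188

Conditional on each tier, P(X < 10.7): 1: 0.608824; 2: 0.423729; 3: 1.
By total probability, P(X < 10.7) = 0.4·0.608824 + 0.39·0.423729 + 0.21·1 = 0.618784.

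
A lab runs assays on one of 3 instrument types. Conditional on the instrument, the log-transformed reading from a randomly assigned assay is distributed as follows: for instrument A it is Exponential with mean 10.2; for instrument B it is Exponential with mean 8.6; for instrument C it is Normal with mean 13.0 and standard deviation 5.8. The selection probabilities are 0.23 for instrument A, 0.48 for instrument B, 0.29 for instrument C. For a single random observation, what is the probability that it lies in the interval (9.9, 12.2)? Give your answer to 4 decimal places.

Conditional on each instrument, P(9.9 < X < 12.2): A: 0.0764824; B: 0.0742173; C: 0.148644.
By total probability, P(9.9 < X < 12.2) = 0.23·0.0764824 + 0.48·0.0742173 + 0.29·0.148644 = 0.0963219.

0.0963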